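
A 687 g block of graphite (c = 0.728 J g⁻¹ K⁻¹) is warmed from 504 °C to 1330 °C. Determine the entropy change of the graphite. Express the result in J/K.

ΔS = 362 J/K

In kelvin: T₁ = 777.15 K, T₂ = 1603.15 K. ΔS = ∫dQ_rev/T = m c ln(T₂/T₁) = 687 × 0.728 × ln(1603.15/777.15) = 362 J/K.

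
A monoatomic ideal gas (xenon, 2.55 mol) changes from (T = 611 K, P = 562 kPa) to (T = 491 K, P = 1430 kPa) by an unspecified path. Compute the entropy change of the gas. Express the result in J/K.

ΔS = nC_p ln(T₂/T₁) − nR ln(P₂/P₁), with C_p = 5R/2 = 20.79 J mol⁻¹ K⁻¹ for a monoatomic ideal gas.
ΔS = 2.55 × [20.79 × ln(491/611) − 8.314 × ln(1430/562)] = -31.4 J/K.

ΔS = -31.4 J/K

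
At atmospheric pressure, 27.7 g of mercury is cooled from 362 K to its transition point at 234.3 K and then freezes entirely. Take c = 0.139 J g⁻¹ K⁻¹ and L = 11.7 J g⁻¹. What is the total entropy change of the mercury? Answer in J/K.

Cooling step: ΔS₁ = m c ln(T_tr/T_i) = 27.7 × 0.139 × ln(234.3/362) = -1.675 J/K.
Phase change: ΔS₂ = −mL/T_tr = −27.7 × 11.7 / 234.3 = -1.383 J/K.
ΔS_total = (-1.675) + (-1.383) = -3.06 J/K.

ΔS = -3.06 J/K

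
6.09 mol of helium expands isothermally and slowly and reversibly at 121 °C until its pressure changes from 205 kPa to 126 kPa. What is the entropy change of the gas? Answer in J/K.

For an isothermal ideal gas ΔS_gas = nR ln(P₁/P₂) = 6.09 × 8.314 × ln(205/126) = 24.6 J/K.

ΔS_gas = 24.6 J/K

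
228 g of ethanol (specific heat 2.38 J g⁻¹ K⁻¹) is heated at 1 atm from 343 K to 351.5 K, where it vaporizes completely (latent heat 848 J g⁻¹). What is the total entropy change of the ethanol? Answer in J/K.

ΔS = 563 J/K

Warming step: ΔS₁ = m c ln(T_tr/T_i) = 228 × 2.38 × ln(351.5/343) = 13.28 J/K.
Phase change: ΔS₂ = +mL/T_tr = 228 × 848 / 351.5 = 550.1 J/K.
ΔS_total = (13.28) + (550.1) = 563 J/K.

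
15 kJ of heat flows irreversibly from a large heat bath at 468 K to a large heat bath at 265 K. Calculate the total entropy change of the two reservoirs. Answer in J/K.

ΔS_hot = −Q/T_H = −15000/468 = -32.05 J/K and ΔS_cold = +Q/T_C = 15000/265 = 56.6 J/K.
ΔS_total = -32.05 + 56.6 = 24.6 J/K, positive as the second law requires.

ΔS_total = 24.6 J/K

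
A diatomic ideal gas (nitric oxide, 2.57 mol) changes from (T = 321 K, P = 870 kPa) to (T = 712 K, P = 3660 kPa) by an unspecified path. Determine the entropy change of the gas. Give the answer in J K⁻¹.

ΔS = 28.9 J/K

ΔS = nC_p ln(T₂/T₁) − nR ln(P₂/P₁), with C_p = 7R/2 = 29.1 J mol⁻¹ K⁻¹ for a diatomic ideal gas.
ΔS = 2.57 × [29.1 × ln(712/321) − 8.314 × ln(3660/870)] = 28.9 J/K.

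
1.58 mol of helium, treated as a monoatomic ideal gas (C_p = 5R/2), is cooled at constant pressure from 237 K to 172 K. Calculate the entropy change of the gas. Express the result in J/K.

At constant pressure, ΔS = nC_p ln(T₂/T₁) with C_p = 5R/2 = 20.79 J mol⁻¹ K⁻¹.
ΔS = 1.58 × 20.79 × ln(172/237) = -10.5 J/K.

ΔS = -10.5 J/K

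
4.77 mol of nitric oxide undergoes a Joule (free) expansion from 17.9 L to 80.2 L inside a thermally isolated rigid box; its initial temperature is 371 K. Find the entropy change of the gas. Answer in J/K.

ΔS_gas = 59.5 J/K

No heat is exchanged and no work is done, so the ideal-gas temperature stays constant.
Entropy is a state function; using a reversible isothermal path, ΔS_gas = nR ln(V₂/V₁) = 4.77 × 8.314 × ln(80.2/17.9) = 59.5 J/K.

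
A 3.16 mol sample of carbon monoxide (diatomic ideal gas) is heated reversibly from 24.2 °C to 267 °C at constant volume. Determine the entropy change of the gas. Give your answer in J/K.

In kelvin: T₁ = 297.35 K, T₂ = 540.15 K. At constant volume, ΔS = nC_V ln(T₂/T₁) with C_V = 5R/2 = 20.79 J mol⁻¹ K⁻¹.
ΔS = 3.16 × 20.79 × ln(540.15/297.35) = 39.2 J/K.

ΔS = 39.2 J/K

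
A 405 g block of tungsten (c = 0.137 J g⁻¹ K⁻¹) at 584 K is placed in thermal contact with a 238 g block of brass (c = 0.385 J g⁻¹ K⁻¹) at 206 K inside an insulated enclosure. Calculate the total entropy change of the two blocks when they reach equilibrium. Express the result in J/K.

ΔS_total = 19.6 J/K

Energy balance: T_f = (m₁c₁T₁ + m₂c₂T₂)/(m₁c₁ + m₂c₂) = 348.56 K.
ΔS₁ = m₁c₁ ln(T_f/T₁) = 55.485 × ln(348.56/584) = -28.63 J/K.
ΔS₂ = m₂c₂ ln(T_f/T₂) = 91.63 × ln(348.56/206) = 48.19 J/K.
ΔS_total = -28.63 + 48.19 = 19.6 J/K.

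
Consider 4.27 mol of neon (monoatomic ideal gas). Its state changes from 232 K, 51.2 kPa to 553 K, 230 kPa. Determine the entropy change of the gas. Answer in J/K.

ΔS = 23.8 J/K

ΔS = nC_p ln(T₂/T₁) − nR ln(P₂/P₁), with C_p = 5R/2 = 20.79 J mol⁻¹ K⁻¹ for a monoatomic ideal gas.
ΔS = 4.27 × [20.79 × ln(553/232) − 8.314 × ln(230/51.2)] = 23.8 J/K.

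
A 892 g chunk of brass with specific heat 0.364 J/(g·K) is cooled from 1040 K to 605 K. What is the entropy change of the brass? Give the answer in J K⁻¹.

ΔS = ∫dQ_rev/T = m c ln(T₂/T₁) = 892 × 0.364 × ln(605/1040) = -176 J/K.

ΔS = -176 J/K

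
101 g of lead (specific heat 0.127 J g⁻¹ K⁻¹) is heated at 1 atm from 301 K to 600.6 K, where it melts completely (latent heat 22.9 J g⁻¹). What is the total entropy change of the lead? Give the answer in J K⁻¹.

Warming step: ΔS₁ = m c ln(T_tr/T_i) = 101 × 0.127 × ln(600.6/301) = 8.861 J/K.
Phase change: ΔS₂ = +mL/T_tr = 101 × 22.9 / 600.6 = 3.851 J/K.
ΔS_total = (8.861) + (3.851) = 12.7 J/K.

ΔS = 12.7 J/K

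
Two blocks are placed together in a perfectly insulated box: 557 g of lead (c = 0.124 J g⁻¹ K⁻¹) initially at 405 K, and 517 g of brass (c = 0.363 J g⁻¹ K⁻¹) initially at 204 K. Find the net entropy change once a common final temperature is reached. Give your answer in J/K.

Energy balance: T_f = (m₁c₁T₁ + m₂c₂T₂)/(m₁c₁ + m₂c₂) = 258.07 K.
ΔS₁ = m₁c₁ ln(T_f/T₁) = 69.068 × ln(258.07/405) = -31.13 J/K.
ΔS₂ = m₂c₂ ln(T_f/T₂) = 187.671 × ln(258.07/204) = 44.13 J/K.
ΔS_total = -31.13 + 44.13 = 13 J/K.

ΔS_total = 13 J/K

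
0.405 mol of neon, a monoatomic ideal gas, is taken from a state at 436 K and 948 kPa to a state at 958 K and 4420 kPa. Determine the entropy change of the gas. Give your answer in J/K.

ΔS = 1.44 J/K

ΔS = nC_p ln(T₂/T₁) − nR ln(P₂/P₁), with C_p = 5R/2 = 20.79 J mol⁻¹ K⁻¹ for a monoatomic ideal gas.
ΔS = 0.405 × [20.79 × ln(958/436) − 8.314 × ln(4420/948)] = 1.44 J/K.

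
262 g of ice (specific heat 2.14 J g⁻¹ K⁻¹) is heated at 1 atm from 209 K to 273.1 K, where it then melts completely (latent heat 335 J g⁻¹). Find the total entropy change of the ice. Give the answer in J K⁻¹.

ΔS = 471 J/K

Warming step: ΔS₁ = m c ln(T_tr/T_i) = 262 × 2.14 × ln(273.1/209) = 150 J/K.
Phase change: ΔS₂ = +mL/T_tr = 262 × 335 / 273.1 = 321.4 J/K.
ΔS_total = (150) + (321.4) = 471 J/K.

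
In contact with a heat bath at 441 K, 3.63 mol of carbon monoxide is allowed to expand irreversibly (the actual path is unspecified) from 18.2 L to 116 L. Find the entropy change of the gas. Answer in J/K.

ΔS_gas = 55.9 J/K

Entropy is a state function, so ΔS_gas depends only on the end states.
For an isothermal ideal gas ΔS_gas = nR ln(V₂/V₁) = 3.63 × 8.314 × ln(116/18.2) = 55.9 J/K.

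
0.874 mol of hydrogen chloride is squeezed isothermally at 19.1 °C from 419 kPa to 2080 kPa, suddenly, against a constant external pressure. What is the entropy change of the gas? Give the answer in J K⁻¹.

ΔS_gas = -11.6 J/K

Entropy is a state function, so ΔS_gas depends only on the end states.
For an isothermal ideal gas ΔS_gas = nR ln(P₁/P₂) = 0.874 × 8.314 × ln(419/2080) = -11.6 J/K.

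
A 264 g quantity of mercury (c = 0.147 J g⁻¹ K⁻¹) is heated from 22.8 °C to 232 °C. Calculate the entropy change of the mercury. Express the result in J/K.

In kelvin: T₁ = 295.95 K, T₂ = 505.15 K. ΔS = ∫dQ_rev/T = m c ln(T₂/T₁) = 264 × 0.147 × ln(505.15/295.95) = 20.7 J/K.

ΔS = 20.7 J/K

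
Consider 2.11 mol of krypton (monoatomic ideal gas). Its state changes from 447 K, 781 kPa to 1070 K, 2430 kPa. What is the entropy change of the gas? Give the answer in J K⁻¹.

ΔS = nC_p ln(T₂/T₁) − nR ln(P₂/P₁), with C_p = 5R/2 = 20.79 J mol⁻¹ K⁻¹ for a monoatomic ideal gas.
ΔS = 2.11 × [20.79 × ln(1070/447) − 8.314 × ln(2430/781)] = 18.4 J/K.

ΔS = 18.4 J/K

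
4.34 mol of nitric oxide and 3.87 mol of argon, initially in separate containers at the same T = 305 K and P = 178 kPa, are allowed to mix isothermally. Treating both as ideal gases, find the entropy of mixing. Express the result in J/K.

Mole fractions: x_A = 4.34/8.21 = 0.529, x_B = 0.471.
ΔS_mix = −R(n_A ln x_A + n_B ln x_B) = −8.314 × (4.34 ln 0.529 + 3.87 ln 0.471) = 47.2 J/K.

ΔS_mix = 47.2 J/K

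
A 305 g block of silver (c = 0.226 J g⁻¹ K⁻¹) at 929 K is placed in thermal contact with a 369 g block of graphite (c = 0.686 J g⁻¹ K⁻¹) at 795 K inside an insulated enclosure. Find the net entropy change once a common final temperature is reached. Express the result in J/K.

Energy balance: T_f = (m₁c₁T₁ + m₂c₂T₂)/(m₁c₁ + m₂c₂) = 823.68 K.
ΔS₁ = m₁c₁ ln(T_f/T₁) = 68.93 × ln(823.68/929) = -8.294 J/K.
ΔS₂ = m₂c₂ ln(T_f/T₂) = 253.134 × ln(823.68/795) = 8.971 J/K.
ΔS_total = -8.294 + 8.971 = 0.677 J/K.

ΔS_total = 0.677 J/K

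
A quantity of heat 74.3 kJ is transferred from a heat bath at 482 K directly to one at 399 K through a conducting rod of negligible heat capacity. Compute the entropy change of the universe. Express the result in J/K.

ΔS_total = 32.1 J/K

ΔS_hot = −Q/T_H = −74300/482 = -154.1 J/K and ΔS_cold = +Q/T_C = 74300/399 = 186.2 J/K.
ΔS_total = -154.1 + 186.2 = 32.1 J/K, positive as the second law requires.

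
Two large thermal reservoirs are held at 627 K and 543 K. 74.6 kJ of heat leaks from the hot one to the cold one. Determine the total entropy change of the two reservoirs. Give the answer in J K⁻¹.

ΔS_hot = −Q/T_H = −74600/627 = -119 J/K and ΔS_cold = +Q/T_C = 74600/543 = 137.4 J/K.
ΔS_total = -119 + 137.4 = 18.4 J/K, positive as the second law requires.

ΔS_total = 18.4 J/K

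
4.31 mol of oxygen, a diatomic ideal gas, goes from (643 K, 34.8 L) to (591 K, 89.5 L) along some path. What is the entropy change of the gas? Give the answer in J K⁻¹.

ΔS = 26.3 J/K

Entropy is a state function: ΔS = nC_V ln(T₂/T₁) + nR ln(V₂/V₁), with C_V = 5R/2 = 20.79 J mol⁻¹ K⁻¹ for a diatomic ideal gas.
ΔS = 4.31 × [20.79 × ln(591/643) + 8.314 × ln(89.5/34.8)] = 26.3 J/K.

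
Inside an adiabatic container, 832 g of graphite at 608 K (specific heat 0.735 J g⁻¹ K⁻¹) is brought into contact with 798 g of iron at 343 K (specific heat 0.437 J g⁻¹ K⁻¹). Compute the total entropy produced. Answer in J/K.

ΔS_total = 34.2 J/K

Energy balance: T_f = (m₁c₁T₁ + m₂c₂T₂)/(m₁c₁ + m₂c₂) = 511.76 K.
ΔS₁ = m₁c₁ ln(T_f/T₁) = 611.52 × ln(511.76/608) = -105.37 J/K.
ΔS₂ = m₂c₂ ln(T_f/T₂) = 348.726 × ln(511.76/343) = 139.54 J/K.
ΔS_total = -105.37 + 139.54 = 34.2 J/K.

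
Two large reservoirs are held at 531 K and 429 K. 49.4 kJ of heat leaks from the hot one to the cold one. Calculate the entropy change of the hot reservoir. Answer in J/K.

The hot reservoir loses heat Q, so ΔS_hot = −Q/T_H = −49400/531 = -93 J/K.

ΔS_hot = -93 J/K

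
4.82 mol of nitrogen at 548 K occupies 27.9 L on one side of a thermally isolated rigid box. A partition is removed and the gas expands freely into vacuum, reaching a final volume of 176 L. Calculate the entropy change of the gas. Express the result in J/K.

ΔS_gas = 73.8 J/K

No heat is exchanged and no work is done, so the ideal-gas temperature stays constant.
Entropy is a state function; using a reversible isothermal path, ΔS_gas = nR ln(V₂/V₁) = 4.82 × 8.314 × ln(176/27.9) = 73.8 J/K.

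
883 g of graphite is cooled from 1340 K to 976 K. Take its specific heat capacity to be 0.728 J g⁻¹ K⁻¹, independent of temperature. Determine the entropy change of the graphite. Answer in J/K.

ΔS = -204 J/K

ΔS = ∫dQ_rev/T = m c ln(T₂/T₁) = 883 × 0.728 × ln(976/1340) = -204 J/K.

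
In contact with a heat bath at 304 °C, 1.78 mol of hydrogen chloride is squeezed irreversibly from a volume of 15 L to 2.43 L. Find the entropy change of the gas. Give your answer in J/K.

ΔS_gas = -26.9 J/K

Entropy is a state function, so ΔS_gas depends only on the end states.
For an isothermal ideal gas ΔS_gas = nR ln(V₂/V₁) = 1.78 × 8.314 × ln(2.43/15) = -26.9 J/K.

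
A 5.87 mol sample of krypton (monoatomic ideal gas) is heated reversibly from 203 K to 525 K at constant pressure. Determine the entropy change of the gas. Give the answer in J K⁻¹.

At constant pressure, ΔS = nC_p ln(T₂/T₁) with C_p = 5R/2 = 20.79 J mol⁻¹ K⁻¹.
ΔS = 5.87 × 20.79 × ln(525/203) = 116 J/K.

ΔS = 116 J/K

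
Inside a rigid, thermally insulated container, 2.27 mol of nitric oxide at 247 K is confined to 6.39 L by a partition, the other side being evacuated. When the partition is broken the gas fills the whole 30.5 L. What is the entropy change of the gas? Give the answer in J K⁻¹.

ΔS_gas = 29.5 J/K

No heat is exchanged and no work is done, so the ideal-gas temperature stays constant.
Entropy is a state function; using a reversible isothermal path, ΔS_gas = nR ln(V₂/V₁) = 2.27 × 8.314 × ln(30.5/6.39) = 29.5 J/K.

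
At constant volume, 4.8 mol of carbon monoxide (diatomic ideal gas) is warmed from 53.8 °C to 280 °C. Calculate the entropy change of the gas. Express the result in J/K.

In kelvin: T₁ = 326.95 K, T₂ = 553.15 K. At constant volume, ΔS = nC_V ln(T₂/T₁) with C_V = 5R/2 = 20.79 J mol⁻¹ K⁻¹.
ΔS = 4.8 × 20.79 × ln(553.15/326.95) = 52.5 J/K.

ΔS = 52.5 J/K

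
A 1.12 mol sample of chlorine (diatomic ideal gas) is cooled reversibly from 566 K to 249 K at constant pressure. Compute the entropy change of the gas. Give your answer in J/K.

At constant pressure, ΔS = nC_p ln(T₂/T₁) with C_p = 7R/2 = 29.1 J mol⁻¹ K⁻¹.
ΔS = 1.12 × 29.1 × ln(249/566) = -26.8 J/K.

ΔS = -26.8 J/K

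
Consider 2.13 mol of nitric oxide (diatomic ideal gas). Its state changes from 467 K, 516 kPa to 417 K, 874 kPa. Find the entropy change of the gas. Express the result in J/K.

ΔS = -16.4 J/K

ΔS = nC_p ln(T₂/T₁) − nR ln(P₂/P₁), with C_p = 7R/2 = 29.1 J mol⁻¹ K⁻¹ for a diatomic ideal gas.
ΔS = 2.13 × [29.1 × ln(417/467) − 8.314 × ln(874/516)] = -16.4 J/K.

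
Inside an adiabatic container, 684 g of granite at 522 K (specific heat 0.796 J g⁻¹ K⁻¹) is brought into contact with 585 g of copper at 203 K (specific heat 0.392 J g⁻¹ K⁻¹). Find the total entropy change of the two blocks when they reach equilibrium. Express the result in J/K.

Energy balance: T_f = (m₁c₁T₁ + m₂c₂T₂)/(m₁c₁ + m₂c₂) = 427.46 K.
ΔS₁ = m₁c₁ ln(T_f/T₁) = 544.464 × ln(427.46/522) = -108.8 J/K.
ΔS₂ = m₂c₂ ln(T_f/T₂) = 229.32 × ln(427.46/203) = 170.8 J/K.
ΔS_total = -108.8 + 170.8 = 62 J/K.

ΔS_total = 62 J/K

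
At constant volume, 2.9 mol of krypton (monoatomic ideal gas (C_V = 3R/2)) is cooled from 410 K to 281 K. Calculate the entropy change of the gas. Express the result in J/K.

ΔS = -13.7 J/K

At constant volume, ΔS = nC_V ln(T₂/T₁) with C_V = 3R/2 = 12.47 J mol⁻¹ K⁻¹.
ΔS = 2.9 × 12.47 × ln(281/410) = -13.7 J/K.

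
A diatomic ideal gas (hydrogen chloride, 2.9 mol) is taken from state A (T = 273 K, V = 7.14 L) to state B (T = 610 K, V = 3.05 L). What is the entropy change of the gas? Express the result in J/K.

ΔS = 28 J/K

Entropy is a state function: ΔS = nC_V ln(T₂/T₁) + nR ln(V₂/V₁), with C_V = 5R/2 = 20.79 J mol⁻¹ K⁻¹ for a diatomic ideal gas.
ΔS = 2.9 × [20.79 × ln(610/273) + 8.314 × ln(3.05/7.14)] = 28 J/K.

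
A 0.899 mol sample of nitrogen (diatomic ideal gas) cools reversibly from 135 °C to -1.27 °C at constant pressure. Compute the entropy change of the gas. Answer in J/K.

In kelvin: T₁ = 408.15 K, T₂ = 271.88 K. At constant pressure, ΔS = nC_p ln(T₂/T₁) with C_p = 7R/2 = 29.1 J mol⁻¹ K⁻¹.
ΔS = 0.899 × 29.1 × ln(271.88/408.15) = -10.6 J/K.

ΔS = -10.6 J/K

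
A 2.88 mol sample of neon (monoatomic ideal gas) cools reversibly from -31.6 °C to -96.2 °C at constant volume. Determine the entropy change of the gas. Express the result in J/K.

ΔS = -11.2 J/K

In kelvin: T₁ = 241.55 K, T₂ = 176.95 K. At constant volume, ΔS = nC_V ln(T₂/T₁) with C_V = 3R/2 = 12.47 J mol⁻¹ K⁻¹.
ΔS = 2.88 × 12.47 × ln(176.95/241.55) = -11.2 J/K.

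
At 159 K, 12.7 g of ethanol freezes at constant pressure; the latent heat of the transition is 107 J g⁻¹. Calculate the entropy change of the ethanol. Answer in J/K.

Heat released by the substance: Q = −mL = −12.7 × 107 = −1358.9 J.
At constant T, ΔS = Q_rev/T = −1358.9 / 159 = -8.55 J/K.

ΔS = -8.55 J/K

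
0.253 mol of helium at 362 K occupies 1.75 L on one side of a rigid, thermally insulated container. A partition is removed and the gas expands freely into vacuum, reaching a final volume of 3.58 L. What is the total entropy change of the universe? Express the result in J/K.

ΔS_universe = 1.51 J/K

No heat is exchanged and no work is done, so the ideal-gas temperature stays constant.
Entropy is a state function; using a reversible isothermal path, ΔS_gas = nR ln(V₂/V₁) = 0.253 × 8.314 × ln(3.58/1.75) = 1.51 J/K.
The insulated surroundings exchange no heat, so ΔS_surr = 0 and ΔS_universe = ΔS_gas.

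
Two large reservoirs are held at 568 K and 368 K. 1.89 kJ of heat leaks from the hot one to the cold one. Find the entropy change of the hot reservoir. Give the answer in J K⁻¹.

The hot reservoir loses heat Q, so ΔS_hot = −Q/T_H = −1890/568 = -3.33 J/K.

ΔS_hot = -3.33 J/K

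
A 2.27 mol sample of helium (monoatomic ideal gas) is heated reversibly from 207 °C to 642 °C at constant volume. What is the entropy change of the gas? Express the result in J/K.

In kelvin: T₁ = 480.15 K, T₂ = 915.15 K. At constant volume, ΔS = nC_V ln(T₂/T₁) with C_V = 3R/2 = 12.47 J mol⁻¹ K⁻¹.
ΔS = 2.27 × 12.47 × ln(915.15/480.15) = 18.3 J/K.

ΔS = 18.3 J/K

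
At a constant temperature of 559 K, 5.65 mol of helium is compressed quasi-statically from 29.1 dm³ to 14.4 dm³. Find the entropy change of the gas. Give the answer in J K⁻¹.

ΔS_gas = -33 J/K

For an isothermal ideal gas ΔS_gas = nR ln(V₂/V₁) = 5.65 × 8.314 × ln(14.4/29.1) = -33 J/K.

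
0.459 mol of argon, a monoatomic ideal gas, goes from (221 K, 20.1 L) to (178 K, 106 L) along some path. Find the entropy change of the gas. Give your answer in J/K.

Entropy is a state function: ΔS = nC_V ln(T₂/T₁) + nR ln(V₂/V₁), with C_V = 3R/2 = 12.47 J mol⁻¹ K⁻¹ for a monoatomic ideal gas.
ΔS = 0.459 × [12.47 × ln(178/221) + 8.314 × ln(106/20.1)] = 5.11 J/K.

ΔS = 5.11 J/K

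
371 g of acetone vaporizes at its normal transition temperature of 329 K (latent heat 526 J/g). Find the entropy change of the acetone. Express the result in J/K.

Heat absorbed by the substance: Q = mL = 371 × 526 = 195146 J.
At constant T, ΔS = Q_rev/T = 195146 / 329 = 593 J/K.

ΔS = 593 J/K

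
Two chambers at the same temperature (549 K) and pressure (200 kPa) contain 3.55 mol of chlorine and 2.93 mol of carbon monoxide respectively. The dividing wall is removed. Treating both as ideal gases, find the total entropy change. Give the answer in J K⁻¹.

ΔS_mix = 37.1 J/K

Mole fractions: x_A = 3.55/6.48 = 0.548, x_B = 0.452.
ΔS_mix = −R(n_A ln x_A + n_B ln x_B) = −8.314 × (3.55 ln 0.548 + 2.93 ln 0.452) = 37.1 J/K.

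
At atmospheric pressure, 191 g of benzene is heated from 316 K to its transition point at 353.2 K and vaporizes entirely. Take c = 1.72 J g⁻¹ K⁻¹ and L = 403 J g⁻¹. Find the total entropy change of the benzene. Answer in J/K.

ΔS = 254 J/K

Warming step: ΔS₁ = m c ln(T_tr/T_i) = 191 × 1.72 × ln(353.2/316) = 36.56 J/K.
Phase change: ΔS₂ = +mL/T_tr = 191 × 403 / 353.2 = 217.9 J/K.
ΔS_total = (36.56) + (217.9) = 254 J/K.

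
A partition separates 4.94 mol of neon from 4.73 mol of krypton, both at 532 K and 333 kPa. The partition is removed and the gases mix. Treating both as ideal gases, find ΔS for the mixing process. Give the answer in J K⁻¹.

Mole fractions: x_A = 4.94/9.67 = 0.511, x_B = 0.489.
ΔS_mix = −R(n_A ln x_A + n_B ln x_B) = −8.314 × (4.94 ln 0.511 + 4.73 ln 0.489) = 55.7 J/K.

ΔS_mix = 55.7 J/K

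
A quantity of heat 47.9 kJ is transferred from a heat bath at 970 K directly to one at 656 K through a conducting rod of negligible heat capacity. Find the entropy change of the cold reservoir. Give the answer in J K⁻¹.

ΔS_cold = 73 J/K

The cold reservoir gains heat Q, so ΔS_cold = +Q/T_C = 47900/656 = 73 J/K.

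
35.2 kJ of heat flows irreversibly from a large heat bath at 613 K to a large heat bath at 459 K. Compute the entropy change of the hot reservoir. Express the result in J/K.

The hot reservoir loses heat Q, so ΔS_hot = −Q/T_H = −35200/613 = -57.4 J/K.

ΔS_hot = -57.4 J/K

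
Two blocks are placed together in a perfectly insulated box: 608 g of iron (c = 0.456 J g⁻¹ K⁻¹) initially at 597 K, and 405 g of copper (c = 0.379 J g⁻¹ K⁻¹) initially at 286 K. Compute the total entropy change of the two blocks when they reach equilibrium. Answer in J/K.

Energy balance: T_f = (m₁c₁T₁ + m₂c₂T₂)/(m₁c₁ + m₂c₂) = 486.18 K.
ΔS₁ = m₁c₁ ln(T_f/T₁) = 277.248 × ln(486.18/597) = -56.93 J/K.
ΔS₂ = m₂c₂ ln(T_f/T₂) = 153.495 × ln(486.18/286) = 81.44 J/K.
ΔS_total = -56.93 + 81.44 = 24.5 J/K.

ΔS_total = 24.5 J/K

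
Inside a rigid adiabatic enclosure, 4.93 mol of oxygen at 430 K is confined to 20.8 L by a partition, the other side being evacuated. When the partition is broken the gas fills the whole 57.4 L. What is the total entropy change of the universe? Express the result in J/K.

ΔS_universe = 41.6 J/K

No heat is exchanged and no work is done, so the ideal-gas temperature stays constant.
Entropy is a state function; using a reversible isothermal path, ΔS_gas = nR ln(V₂/V₁) = 4.93 × 8.314 × ln(57.4/20.8) = 41.6 J/K.
The insulated surroundings exchange no heat, so ΔS_surr = 0 and ΔS_universe = ΔS_gas.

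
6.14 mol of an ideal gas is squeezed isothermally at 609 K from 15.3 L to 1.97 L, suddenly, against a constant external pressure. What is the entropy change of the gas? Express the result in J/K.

ΔS_gas = -105 J/K

Entropy is a state function, so ΔS_gas depends only on the end states.
For an isothermal ideal gas ΔS_gas = nR ln(V₂/V₁) = 6.14 × 8.314 × ln(1.97/15.3) = -105 J/K.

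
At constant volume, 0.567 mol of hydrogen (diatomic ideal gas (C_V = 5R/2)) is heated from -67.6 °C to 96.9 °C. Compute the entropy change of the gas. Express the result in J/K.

ΔS = 6.93 J/K

In kelvin: T₁ = 205.55 K, T₂ = 370.05 K. At constant volume, ΔS = nC_V ln(T₂/T₁) with C_V = 5R/2 = 20.79 J mol⁻¹ K⁻¹.
ΔS = 0.567 × 20.79 × ln(370.05/205.55) = 6.93 J/K.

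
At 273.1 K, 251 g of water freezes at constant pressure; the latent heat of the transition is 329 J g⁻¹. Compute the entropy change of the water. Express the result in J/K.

Heat released by the substance: Q = −mL = −251 × 329 = −82579 J.
At constant T, ΔS = Q_rev/T = −82579 / 273.1 = -302 J/K.

ΔS = -302 J/K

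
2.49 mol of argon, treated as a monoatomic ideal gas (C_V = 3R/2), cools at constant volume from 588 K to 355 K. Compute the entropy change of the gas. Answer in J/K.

At constant volume, ΔS = nC_V ln(T₂/T₁) with C_V = 3R/2 = 12.47 J mol⁻¹ K⁻¹.
ΔS = 2.49 × 12.47 × ln(355/588) = -15.7 J/K.

ΔS = -15.7 J/K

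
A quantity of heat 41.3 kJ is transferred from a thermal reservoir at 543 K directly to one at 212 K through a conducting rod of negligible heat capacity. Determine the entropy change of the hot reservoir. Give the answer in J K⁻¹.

The hot reservoir loses heat Q, so ΔS_hot = −Q/T_H = −41300/543 = -76.1 J/K.

ΔS_hot = -76.1 J/K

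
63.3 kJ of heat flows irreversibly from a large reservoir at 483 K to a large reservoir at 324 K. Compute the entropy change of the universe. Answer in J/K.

ΔS_total = 64.3 J/K

ΔS_hot = −Q/T_H = −63300/483 = -131.1 J/K and ΔS_cold = +Q/T_C = 63300/324 = 195.4 J/K.
ΔS_total = -131.1 + 195.4 = 64.3 J/K, positive as the second law requires.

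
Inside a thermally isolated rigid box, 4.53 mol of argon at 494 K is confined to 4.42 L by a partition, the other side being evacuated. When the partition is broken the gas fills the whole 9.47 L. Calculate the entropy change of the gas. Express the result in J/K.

No heat is exchanged and no work is done, so the ideal-gas temperature stays constant.
Entropy is a state function; using a reversible isothermal path, ΔS_gas = nR ln(V₂/V₁) = 4.53 × 8.314 × ln(9.47/4.42) = 28.7 J/K.

ΔS_gas = 28.7 J/K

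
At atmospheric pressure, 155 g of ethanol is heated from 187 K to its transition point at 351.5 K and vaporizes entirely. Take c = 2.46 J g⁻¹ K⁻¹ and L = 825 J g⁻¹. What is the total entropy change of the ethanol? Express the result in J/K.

Warming step: ΔS₁ = m c ln(T_tr/T_i) = 155 × 2.46 × ln(351.5/187) = 240.6 J/K.
Phase change: ΔS₂ = +mL/T_tr = 155 × 825 / 351.5 = 363.8 J/K.
ΔS_total = (240.6) + (363.8) = 604 J/K.

ΔS = 604 J/K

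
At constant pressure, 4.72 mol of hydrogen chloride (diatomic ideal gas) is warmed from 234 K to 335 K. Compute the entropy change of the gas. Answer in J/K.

At constant pressure, ΔS = nC_p ln(T₂/T₁) with C_p = 7R/2 = 29.1 J mol⁻¹ K⁻¹.
ΔS = 4.72 × 29.1 × ln(335/234) = 49.3 J/K.

ΔS = 49.3 J/K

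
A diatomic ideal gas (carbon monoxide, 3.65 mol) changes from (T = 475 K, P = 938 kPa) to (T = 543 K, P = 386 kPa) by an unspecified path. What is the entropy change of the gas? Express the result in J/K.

ΔS = 41.2 J/K

ΔS = nC_p ln(T₂/T₁) − nR ln(P₂/P₁), with C_p = 7R/2 = 29.1 J mol⁻¹ K⁻¹ for a diatomic ideal gas.
ΔS = 3.65 × [29.1 × ln(543/475) − 8.314 × ln(386/938)] = 41.2 J/K.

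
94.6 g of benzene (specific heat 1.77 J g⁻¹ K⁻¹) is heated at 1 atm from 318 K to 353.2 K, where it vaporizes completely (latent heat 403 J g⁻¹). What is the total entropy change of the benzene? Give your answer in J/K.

ΔS = 126 J/K

Warming step: ΔS₁ = m c ln(T_tr/T_i) = 94.6 × 1.77 × ln(353.2/318) = 17.579 J/K.
Phase change: ΔS₂ = +mL/T_tr = 94.6 × 403 / 353.2 = 107.94 J/K.
ΔS_total = (17.579) + (107.94) = 126 J/K.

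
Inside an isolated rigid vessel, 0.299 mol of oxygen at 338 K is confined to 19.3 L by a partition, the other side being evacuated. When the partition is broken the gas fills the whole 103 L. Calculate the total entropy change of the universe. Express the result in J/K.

ΔS_universe = 4.16 J/K

No heat is exchanged and no work is done, so the ideal-gas temperature stays constant.
Entropy is a state function; using a reversible isothermal path, ΔS_gas = nR ln(V₂/V₁) = 0.299 × 8.314 × ln(103/19.3) = 4.16 J/K.
The insulated surroundings exchange no heat, so ΔS_surr = 0 and ΔS_universe = ΔS_gas.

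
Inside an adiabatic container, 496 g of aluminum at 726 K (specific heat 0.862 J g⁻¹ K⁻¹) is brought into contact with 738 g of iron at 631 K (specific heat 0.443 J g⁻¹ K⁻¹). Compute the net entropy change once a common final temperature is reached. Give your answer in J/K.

ΔS_total = 1.81 J/K

Energy balance: T_f = (m₁c₁T₁ + m₂c₂T₂)/(m₁c₁ + m₂c₂) = 684.83 K.
ΔS₁ = m₁c₁ ln(T_f/T₁) = 427.552 × ln(684.83/726) = -24.96 J/K.
ΔS₂ = m₂c₂ ln(T_f/T₂) = 326.934 × ln(684.83/631) = 26.77 J/K.
ΔS_total = -24.96 + 26.77 = 1.81 J/K.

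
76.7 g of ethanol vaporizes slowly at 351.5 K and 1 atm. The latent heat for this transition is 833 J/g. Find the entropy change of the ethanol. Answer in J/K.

Heat absorbed by the substance: Q = mL = 76.7 × 833 = 63891.1 J.
At constant T, ΔS = Q_rev/T = 63891.1 / 351.5 = 182 J/K.

ΔS = 182 J/K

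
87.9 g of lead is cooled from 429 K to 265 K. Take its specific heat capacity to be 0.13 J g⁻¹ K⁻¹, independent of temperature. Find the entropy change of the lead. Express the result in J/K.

ΔS = -5.5 J/K

ΔS = ∫dQ_rev/T = m c ln(T₂/T₁) = 87.9 × 0.13 × ln(265/429) = -5.5 J/K.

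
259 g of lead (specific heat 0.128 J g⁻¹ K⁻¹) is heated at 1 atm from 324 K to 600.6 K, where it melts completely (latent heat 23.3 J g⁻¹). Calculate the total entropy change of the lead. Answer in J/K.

Warming step: ΔS₁ = m c ln(T_tr/T_i) = 259 × 0.128 × ln(600.6/324) = 20.46 J/K.
Phase change: ΔS₂ = +mL/T_tr = 259 × 23.3 / 600.6 = 10.05 J/K.
ΔS_total = (20.46) + (10.05) = 30.5 J/K.

ΔS = 30.5 J/K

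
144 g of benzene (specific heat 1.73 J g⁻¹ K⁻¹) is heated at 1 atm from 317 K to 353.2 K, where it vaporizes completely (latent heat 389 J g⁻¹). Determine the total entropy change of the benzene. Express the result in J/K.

Warming step: ΔS₁ = m c ln(T_tr/T_i) = 144 × 1.73 × ln(353.2/317) = 26.94 J/K.
Phase change: ΔS₂ = +mL/T_tr = 144 × 389 / 353.2 = 158.6 J/K.
ΔS_total = (26.94) + (158.6) = 186 J/K.

ΔS = 186 J/K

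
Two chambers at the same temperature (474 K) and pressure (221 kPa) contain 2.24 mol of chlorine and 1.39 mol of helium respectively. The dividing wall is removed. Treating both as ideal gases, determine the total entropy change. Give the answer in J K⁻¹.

ΔS_mix = 20.1 J/K

Mole fractions: x_A = 2.24/3.63 = 0.617, x_B = 0.383.
ΔS_mix = −R(n_A ln x_A + n_B ln x_B) = −8.314 × (2.24 ln 0.617 + 1.39 ln 0.383) = 20.1 J/K.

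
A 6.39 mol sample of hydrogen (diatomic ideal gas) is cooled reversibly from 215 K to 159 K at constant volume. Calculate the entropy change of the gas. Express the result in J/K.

ΔS = -40.1 J/K

At constant volume, ΔS = nC_V ln(T₂/T₁) with C_V = 5R/2 = 20.79 J mol⁻¹ K⁻¹.
ΔS = 6.39 × 20.79 × ln(159/215) = -40.1 J/K.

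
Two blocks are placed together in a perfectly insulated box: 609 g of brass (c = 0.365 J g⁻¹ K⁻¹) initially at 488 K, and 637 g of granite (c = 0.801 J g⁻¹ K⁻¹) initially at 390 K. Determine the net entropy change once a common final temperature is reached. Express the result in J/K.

Energy balance: T_f = (m₁c₁T₁ + m₂c₂T₂)/(m₁c₁ + m₂c₂) = 419.74 K.
ΔS₁ = m₁c₁ ln(T_f/T₁) = 222.285 × ln(419.74/488) = -33.49 J/K.
ΔS₂ = m₂c₂ ln(T_f/T₂) = 510.237 × ln(419.74/390) = 37.49 J/K.
ΔS_total = -33.49 + 37.49 = 4 J/K.

ΔS_total = 4 J/K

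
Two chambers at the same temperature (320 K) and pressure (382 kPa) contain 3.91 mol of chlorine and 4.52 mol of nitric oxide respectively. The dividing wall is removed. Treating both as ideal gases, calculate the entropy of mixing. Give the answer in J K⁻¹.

ΔS_mix = 48.4 J/K

Mole fractions: x_A = 3.91/8.43 = 0.464, x_B = 0.536.
ΔS_mix = −R(n_A ln x_A + n_B ln x_B) = −8.314 × (3.91 ln 0.464 + 4.52 ln 0.536) = 48.4 J/K.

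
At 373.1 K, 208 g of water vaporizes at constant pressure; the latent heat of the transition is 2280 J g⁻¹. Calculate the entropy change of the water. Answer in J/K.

Heat absorbed by the substance: Q = mL = 208 × 2280 = 474240 J.
At constant T, ΔS = Q_rev/T = 474240 / 373.1 = 1270 J/K.

ΔS = 1270 J/K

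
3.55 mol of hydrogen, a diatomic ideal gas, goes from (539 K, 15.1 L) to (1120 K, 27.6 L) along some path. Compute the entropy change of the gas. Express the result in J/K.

ΔS = 71.8 J/K

Entropy is a state function: ΔS = nC_V ln(T₂/T₁) + nR ln(V₂/V₁), with C_V = 5R/2 = 20.79 J mol⁻¹ K⁻¹ for a diatomic ideal gas.
ΔS = 3.55 × [20.79 × ln(1120/539) + 8.314 × ln(27.6/15.1)] = 71.8 J/K.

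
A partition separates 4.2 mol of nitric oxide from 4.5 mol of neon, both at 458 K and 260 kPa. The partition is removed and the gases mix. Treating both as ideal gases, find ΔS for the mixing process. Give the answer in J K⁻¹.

Mole fractions: x_A = 4.2/8.7 = 0.483, x_B = 0.517.
ΔS_mix = −R(n_A ln x_A + n_B ln x_B) = −8.314 × (4.2 ln 0.483 + 4.5 ln 0.517) = 50.1 J/K.

ΔS_mix = 50.1 J/K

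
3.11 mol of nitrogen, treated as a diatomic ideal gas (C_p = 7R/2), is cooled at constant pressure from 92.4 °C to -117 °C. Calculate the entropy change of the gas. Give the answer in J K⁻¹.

In kelvin: T₁ = 365.55 K, T₂ = 156.15 K. At constant pressure, ΔS = nC_p ln(T₂/T₁) with C_p = 7R/2 = 29.1 J mol⁻¹ K⁻¹.
ΔS = 3.11 × 29.1 × ln(156.15/365.55) = -77 J/K.

ΔS = -77 J/K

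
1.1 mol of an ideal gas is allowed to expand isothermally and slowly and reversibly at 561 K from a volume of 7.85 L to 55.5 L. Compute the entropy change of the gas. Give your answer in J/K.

For an isothermal ideal gas ΔS_gas = nR ln(V₂/V₁) = 1.1 × 8.314 × ln(55.5/7.85) = 17.9 J/K.

ΔS_gas = 17.9 J/K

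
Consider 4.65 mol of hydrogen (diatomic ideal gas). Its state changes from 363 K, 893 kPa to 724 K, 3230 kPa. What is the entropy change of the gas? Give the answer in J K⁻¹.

ΔS = nC_p ln(T₂/T₁) − nR ln(P₂/P₁), with C_p = 7R/2 = 29.1 J mol⁻¹ K⁻¹ for a diatomic ideal gas.
ΔS = 4.65 × [29.1 × ln(724/363) − 8.314 × ln(3230/893)] = 43.7 J/K.

ΔS = 43.7 J/K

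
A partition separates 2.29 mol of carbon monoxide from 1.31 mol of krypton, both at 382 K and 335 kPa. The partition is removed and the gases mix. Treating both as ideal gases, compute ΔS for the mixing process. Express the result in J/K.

Mole fractions: x_A = 2.29/3.6 = 0.636, x_B = 0.364.
ΔS_mix = −R(n_A ln x_A + n_B ln x_B) = −8.314 × (2.29 ln 0.636 + 1.31 ln 0.364) = 19.6 J/K.

ΔS_mix = 19.6 J/K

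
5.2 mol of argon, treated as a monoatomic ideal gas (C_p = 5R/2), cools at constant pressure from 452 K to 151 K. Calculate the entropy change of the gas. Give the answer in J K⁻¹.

At constant pressure, ΔS = nC_p ln(T₂/T₁) with C_p = 5R/2 = 20.79 J mol⁻¹ K⁻¹.
ΔS = 5.2 × 20.79 × ln(151/452) = -119 J/K.

ΔS = -119 J/K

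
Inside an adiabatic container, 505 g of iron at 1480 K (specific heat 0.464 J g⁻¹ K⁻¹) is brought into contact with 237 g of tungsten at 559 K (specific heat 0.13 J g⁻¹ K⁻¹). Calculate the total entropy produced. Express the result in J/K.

ΔS_total = 10.1 J/K

Energy balance: T_f = (m₁c₁T₁ + m₂c₂T₂)/(m₁c₁ + m₂c₂) = 1373 K.
ΔS₁ = m₁c₁ ln(T_f/T₁) = 234.32 × ln(1373/1480) = -17.59 J/K.
ΔS₂ = m₂c₂ ln(T_f/T₂) = 30.81 × ln(1373/559) = 27.69 J/K.
ΔS_total = -17.59 + 27.69 = 10.1 J/K.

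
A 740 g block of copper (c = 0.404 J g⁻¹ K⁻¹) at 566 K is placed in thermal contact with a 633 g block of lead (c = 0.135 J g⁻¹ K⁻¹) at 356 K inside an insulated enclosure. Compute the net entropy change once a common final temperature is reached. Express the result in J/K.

ΔS_total = 6.53 J/K

Energy balance: T_f = (m₁c₁T₁ + m₂c₂T₂)/(m₁c₁ + m₂c₂) = 519.32 K.
ΔS₁ = m₁c₁ ln(T_f/T₁) = 298.96 × ln(519.32/566) = -25.734 J/K.
ΔS₂ = m₂c₂ ln(T_f/T₂) = 85.455 × ln(519.32/356) = 32.266 J/K.
ΔS_total = -25.734 + 32.266 = 6.53 J/K.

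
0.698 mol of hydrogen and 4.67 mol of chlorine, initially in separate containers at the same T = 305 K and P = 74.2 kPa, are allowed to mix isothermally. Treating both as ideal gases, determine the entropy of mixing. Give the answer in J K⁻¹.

Mole fractions: x_A = 0.698/5.37 = 0.13, x_B = 0.87.
ΔS_mix = −R(n_A ln x_A + n_B ln x_B) = −8.314 × (0.698 ln 0.13 + 4.67 ln 0.87) = 17.2 J/K.

ΔS_mix = 17.2 J/K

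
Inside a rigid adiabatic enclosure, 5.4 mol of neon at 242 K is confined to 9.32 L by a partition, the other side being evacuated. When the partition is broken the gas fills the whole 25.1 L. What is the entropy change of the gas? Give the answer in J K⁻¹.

ΔS_gas = 44.5 J/K

For an ideal gas in free expansion Q = 0 and W = 0, so T is unchanged.
Entropy is a state function; using a reversible isothermal path, ΔS_gas = nR ln(V₂/V₁) = 5.4 × 8.314 × ln(25.1/9.32) = 44.5 J/K.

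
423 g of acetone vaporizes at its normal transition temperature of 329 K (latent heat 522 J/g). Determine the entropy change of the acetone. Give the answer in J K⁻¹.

Heat absorbed by the substance: Q = mL = 423 × 522 = 220806 J.
At constant T, ΔS = Q_rev/T = 220806 / 329 = 671 J/K.

ΔS = 671 J/K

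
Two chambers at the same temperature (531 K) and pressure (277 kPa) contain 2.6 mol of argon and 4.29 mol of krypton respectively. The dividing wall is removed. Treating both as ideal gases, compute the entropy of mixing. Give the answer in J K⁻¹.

Mole fractions: x_A = 2.6/6.89 = 0.377, x_B = 0.623.
ΔS_mix = −R(n_A ln x_A + n_B ln x_B) = −8.314 × (2.6 ln 0.377 + 4.29 ln 0.623) = 38 J/K.

ΔS_mix = 38 J/K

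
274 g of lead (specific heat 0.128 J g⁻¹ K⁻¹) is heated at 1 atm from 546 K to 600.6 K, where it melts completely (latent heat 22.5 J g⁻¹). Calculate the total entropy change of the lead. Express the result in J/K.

Warming step: ΔS₁ = m c ln(T_tr/T_i) = 274 × 0.128 × ln(600.6/546) = 3.343 J/K.
Phase change: ΔS₂ = +mL/T_tr = 274 × 22.5 / 600.6 = 10.26 J/K.
ΔS_total = (3.343) + (10.26) = 13.6 J/K.

ΔS = 13.6 J/K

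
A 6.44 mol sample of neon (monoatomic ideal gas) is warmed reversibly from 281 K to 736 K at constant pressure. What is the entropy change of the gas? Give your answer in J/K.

At constant pressure, ΔS = nC_p ln(T₂/T₁) with C_p = 5R/2 = 20.79 J mol⁻¹ K⁻¹.
ΔS = 6.44 × 20.79 × ln(736/281) = 129 J/K.

ΔS = 129 J/K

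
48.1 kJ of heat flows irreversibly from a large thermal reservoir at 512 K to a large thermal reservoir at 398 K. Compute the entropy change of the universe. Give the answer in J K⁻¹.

ΔS_total = 26.9 J/K

ΔS_hot = −Q/T_H = −48100/512 = -93.945 J/K and ΔS_cold = +Q/T_C = 48100/398 = 120.85 J/K.
ΔS_total = -93.945 + 120.85 = 26.9 J/K, positive as the second law requires.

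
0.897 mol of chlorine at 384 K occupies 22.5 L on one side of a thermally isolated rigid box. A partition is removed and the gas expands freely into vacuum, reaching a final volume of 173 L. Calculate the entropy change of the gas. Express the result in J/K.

ΔS_gas = 15.2 J/K

No heat is exchanged and no work is done, so the ideal-gas temperature stays constant.
Entropy is a state function; using a reversible isothermal path, ΔS_gas = nR ln(V₂/V₁) = 0.897 × 8.314 × ln(173/22.5) = 15.2 J/K.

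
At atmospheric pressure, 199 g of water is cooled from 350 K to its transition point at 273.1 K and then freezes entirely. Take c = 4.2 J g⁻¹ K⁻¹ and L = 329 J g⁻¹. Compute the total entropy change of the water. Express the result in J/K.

ΔS = -447 J/K

Cooling step: ΔS₁ = m c ln(T_tr/T_i) = 199 × 4.2 × ln(273.1/350) = -207.4 J/K.
Phase change: ΔS₂ = −mL/T_tr = −199 × 329 / 273.1 = -239.7 J/K.
ΔS_total = (-207.4) + (-239.7) = -447 J/K.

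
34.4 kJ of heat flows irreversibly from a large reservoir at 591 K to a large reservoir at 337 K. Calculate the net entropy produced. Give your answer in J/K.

ΔS_total = 43.9 J/K

ΔS_hot = −Q/T_H = −34400/591 = -58.21 J/K and ΔS_cold = +Q/T_C = 34400/337 = 102.1 J/K.
ΔS_total = -58.21 + 102.1 = 43.9 J/K, positive as the second law requires.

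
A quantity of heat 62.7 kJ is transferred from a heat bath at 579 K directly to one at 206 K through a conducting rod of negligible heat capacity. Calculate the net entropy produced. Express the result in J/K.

ΔS_hot = −Q/T_H = −62700/579 = -108.3 J/K and ΔS_cold = +Q/T_C = 62700/206 = 304.4 J/K.
ΔS_total = -108.3 + 304.4 = 196 J/K, positive as the second law requires.

ΔS_total = 196 J/K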